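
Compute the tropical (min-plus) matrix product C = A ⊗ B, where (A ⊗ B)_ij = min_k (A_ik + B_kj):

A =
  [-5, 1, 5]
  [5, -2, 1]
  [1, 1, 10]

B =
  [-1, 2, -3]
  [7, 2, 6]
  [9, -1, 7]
A ⊗ B =
  [-6, -3, -8]
  [4, 0, 2]
  [0, 3, -2]

Apply the min-plus product entry-by-entry:
  C[0][0] = min over k of (A[0][0] + B[0][0] = -5 + -1 = -6, A[0][1] + B[1][0] = 1 + 7 = 8, A[0][2] + B[2][0] = 5 + 9 = 14) = -6 (attained at k = 0)
  C[0][1] = min over k of (A[0][0] + B[0][1] = -5 + 2 = -3, A[0][1] + B[1][1] = 1 + 2 = 3, A[0][2] + B[2][1] = 5 + -1 = 4) = -3 (attained at k = 0)
  C[0][2] = min over k of (A[0][0] + B[0][2] = -5 + -3 = -8, A[0][1] + B[1][2] = 1 + 6 = 7, A[0][2] + B[2][2] = 5 + 7 = 12) = -8 (attained at k = 0)
  C[1][0] = min over k of (A[1][0] + B[0][0] = 5 + -1 = 4, A[1][1] + B[1][0] = -2 + 7 = 5, A[1][2] + B[2][0] = 1 + 9 = 10) = 4 (attained at k = 0)
  C[1][1] = min over k of (A[1][0] + B[0][1] = 5 + 2 = 7, A[1][1] + B[1][1] = -2 + 2 = 0, A[1][2] + B[2][1] = 1 + -1 = 0) = 0 (attained at k = 1)
  C[1][2] = min over k of (A[1][0] + B[0][2] = 5 + -3 = 2, A[1][1] + B[1][2] = -2 + 6 = 4, A[1][2] + B[2][2] = 1 + 7 = 8) = 2 (attained at k = 0)
  C[2][0] = min over k of (A[2][0] + B[0][0] = 1 + -1 = 0, A[2][1] + B[1][0] = 1 + 7 = 8, A[2][2] + B[2][0] = 10 + 9 = 19) = 0 (attained at k = 0)
  C[2][1] = min over k of (A[2][0] + B[0][1] = 1 + 2 = 3, A[2][1] + B[1][1] = 1 + 2 = 3, A[2][2] + B[2][1] = 10 + -1 = 9) = 3 (attained at k = 0)
  C[2][2] = min over k of (A[2][0] + B[0][2] = 1 + -3 = -2, A[2][1] + B[1][2] = 1 + 6 = 7, A[2][2] + B[2][2] = 10 + 7 = 17) = -2 (attained at k = 0)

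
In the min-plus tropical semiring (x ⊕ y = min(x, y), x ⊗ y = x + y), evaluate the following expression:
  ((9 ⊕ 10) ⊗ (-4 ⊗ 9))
((9 ⊕ 10) ⊗ (-4 ⊗ 9)) = 14

Expand innermost to outermost. Recall ⊕ takes the minimum of its arguments and ⊗ takes their sum. Working out the expression ((9 ⊕ 10) ⊗ (-4 ⊗ 9)) gives 14.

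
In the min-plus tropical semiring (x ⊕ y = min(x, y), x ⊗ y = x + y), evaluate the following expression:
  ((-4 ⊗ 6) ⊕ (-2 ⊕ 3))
((-4 ⊗ 6) ⊕ (-2 ⊕ 3)) = -2

Expand innermost to outermost. Recall ⊕ takes the minimum of its arguments and ⊗ takes their sum. Working out the expression ((-4 ⊗ 6) ⊕ (-2 ⊕ 3)) gives -2.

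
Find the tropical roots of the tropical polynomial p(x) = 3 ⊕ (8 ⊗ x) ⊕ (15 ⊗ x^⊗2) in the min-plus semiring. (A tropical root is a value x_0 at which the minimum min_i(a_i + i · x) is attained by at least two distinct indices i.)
Roots: {-7, -5}

Each tropical root is a break point of the lower envelope of the lines y = a_i + i · x (there are 3 lines, with slopes 0, 1, ..., 2). Only the lines that attain the minimum somewhere contribute to roots; other lines are dominated. Here the surviving (envelope) indices are i = 2, i = 1, i = 0.
Intersections between consecutive envelope lines give the roots: for adjacent envelope indices i < j the intersection is x = (a_i − a_j) / (j − i). Reading off the sorted break points: {-7, -5}.
Verification: at each break x_0, at least two indices attain the minimum of min_i(a_i + i · x_0).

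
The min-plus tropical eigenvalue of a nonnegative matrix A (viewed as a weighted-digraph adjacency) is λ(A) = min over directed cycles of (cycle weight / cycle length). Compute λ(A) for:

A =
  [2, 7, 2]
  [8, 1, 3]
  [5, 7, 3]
λ(A) = 1

Enumerate directed cycles and compute their means (weight / length). Sample:
  cycle 0 → 0: weight = 2, length = 1, mean = 2/1 ≈ 2.000
  cycle 1 → 1: weight = 1, length = 1, mean = 1/1 ≈ 1.000
  cycle 2 → 2: weight = 3, length = 1, mean = 3/1 ≈ 3.000
  cycle 0 → 1 → 0: weight = 15, length = 2, mean = 15/2 ≈ 7.500
  cycle 0 → 2 → 0: weight = 7, length = 2, mean = 7/2 ≈ 3.500
  cycle 1 → 0 → 1: weight = 15, length = 2, mean = 15/2 ≈ 7.500
Minimum mean = 1.000, attained e.g. along the cycle 1 → 1 with weight 1 and length 1. So λ(A) = 1/1 = 1.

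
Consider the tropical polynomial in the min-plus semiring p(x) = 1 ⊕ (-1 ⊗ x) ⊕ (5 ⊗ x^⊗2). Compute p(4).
p(4) = 1

A tropical monomial a ⊗ x^⊗i evaluates to a + i · x. Evaluating each term at x = 4:
  Term 0 contributes 1 + 0 · 4 = 1
  Term 1 contributes -1 + 1 · 4 = 3
  Term 2 contributes 5 + 2 · 4 = 13
p(4) = ⊕ of these = min[1, 3, 13] = 1.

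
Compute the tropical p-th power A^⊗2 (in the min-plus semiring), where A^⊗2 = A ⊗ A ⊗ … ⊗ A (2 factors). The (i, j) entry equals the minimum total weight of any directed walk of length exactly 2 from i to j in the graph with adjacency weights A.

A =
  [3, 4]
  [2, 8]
A^⊗2 =
  [6, 7]
  [5, 6]

Each entry (A^⊗2)_ij equals the minimum over all length-2 walks i = v_0 → v_1 → … → v_2 = j of Σ_t A[v_t][v_{t+1}]. For example, for (i, j) = (0, 1) we minimise over 2 possible intermediate vertex sequences; the minimum is 7, attained along the walk 0 → 0 → 1.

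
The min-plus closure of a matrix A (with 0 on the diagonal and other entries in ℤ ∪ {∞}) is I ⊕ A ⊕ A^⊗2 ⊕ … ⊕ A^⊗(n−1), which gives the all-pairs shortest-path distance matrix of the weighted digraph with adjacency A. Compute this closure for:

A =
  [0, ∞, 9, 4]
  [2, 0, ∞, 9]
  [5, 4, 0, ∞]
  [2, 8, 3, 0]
Closure =
  [0, 11, 7, 4]
  [2, 0, 9, 6]
  [5, 4, 0, 9]
  [2, 7, 3, 0]

This is the Floyd-Warshall all-pairs shortest-path computation. For each intermediate vertex k = 0, 1, …, 3, update dist[i][j] ← min(dist[i][j], dist[i][k] + dist[k][j]). The final matrix gives, for each (i, j), the minimum total weight of any directed path from i to j (possibly empty when i = j).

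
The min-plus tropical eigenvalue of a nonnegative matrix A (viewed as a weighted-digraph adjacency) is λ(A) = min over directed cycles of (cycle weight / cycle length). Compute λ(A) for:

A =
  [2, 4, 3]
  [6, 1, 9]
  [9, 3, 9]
λ(A) = 1

Enumerate directed cycles and compute their means (weight / length). Sample:
  cycle 0 → 0: weight = 2, length = 1, mean = 2/1 ≈ 2.000
  cycle 1 → 1: weight = 1, length = 1, mean = 1/1 ≈ 1.000
  cycle 2 → 2: weight = 9, length = 1, mean = 9/1 ≈ 9.000
  cycle 0 → 1 → 0: weight = 10, length = 2, mean = 10/2 ≈ 5.000
  cycle 0 → 2 → 0: weight = 12, length = 2, mean = 12/2 ≈ 6.000
  cycle 1 → 0 → 1: weight = 10, length = 2, mean = 10/2 ≈ 5.000
Minimum mean = 1.000, attained e.g. along the cycle 1 → 1 with weight 1 and length 1. So λ(A) = 1/1 = 1.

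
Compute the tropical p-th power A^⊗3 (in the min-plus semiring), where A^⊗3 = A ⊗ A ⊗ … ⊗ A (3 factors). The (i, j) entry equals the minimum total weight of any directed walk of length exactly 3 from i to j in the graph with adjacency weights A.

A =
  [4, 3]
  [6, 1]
A^⊗3 =
  [10, 5]
  [8, 3]

Each entry (A^⊗3)_ij equals the minimum over all length-3 walks i = v_0 → v_1 → … → v_3 = j of Σ_t A[v_t][v_{t+1}]. For example, for (i, j) = (0, 1) we minimise over 4 possible intermediate vertex sequences; the minimum is 5, attained along the walk 0 → 1 → 1 → 1.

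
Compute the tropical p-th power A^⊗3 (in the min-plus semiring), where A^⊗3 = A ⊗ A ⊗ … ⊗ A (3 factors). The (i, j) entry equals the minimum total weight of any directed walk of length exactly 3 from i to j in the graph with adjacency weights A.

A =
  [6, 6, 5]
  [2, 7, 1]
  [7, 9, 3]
A^⊗3 =
  [14, 14, 10]
  [10, 13, 7]
  [13, 15, 9]

Each entry (A^⊗3)_ij equals the minimum over all length-3 walks i = v_0 → v_1 → … → v_3 = j of Σ_t A[v_t][v_{t+1}]. For example, for (i, j) = (0, 2) we minimise over 9 possible intermediate vertex sequences; the minimum is 10, attained along the walk 0 → 1 → 2 → 2.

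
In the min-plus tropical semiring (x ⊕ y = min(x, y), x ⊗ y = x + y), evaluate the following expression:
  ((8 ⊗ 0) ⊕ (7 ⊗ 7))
((8 ⊗ 0) ⊕ (7 ⊗ 7)) = 8

Expand innermost to outermost. Recall ⊕ takes the minimum of its arguments and ⊗ takes their sum. Working out the expression ((8 ⊗ 0) ⊕ (7 ⊗ 7)) gives 8.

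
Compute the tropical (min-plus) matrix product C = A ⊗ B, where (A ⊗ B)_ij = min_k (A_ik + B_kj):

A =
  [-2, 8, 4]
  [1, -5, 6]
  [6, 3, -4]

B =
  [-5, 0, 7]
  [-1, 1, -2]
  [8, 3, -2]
A ⊗ B =
  [-7, -2, 2]
  [-6, -4, -7]
  [1, -1, -6]

Apply the min-plus product entry-by-entry:
  C[0][0] = min over k of (A[0][0] + B[0][0] = -2 + -5 = -7, A[0][1] + B[1][0] = 8 + -1 = 7, A[0][2] + B[2][0] = 4 + 8 = 12) = -7 (attained at k = 0)
  C[0][1] = min over k of (A[0][0] + B[0][1] = -2 + 0 = -2, A[0][1] + B[1][1] = 8 + 1 = 9, A[0][2] + B[2][1] = 4 + 3 = 7) = -2 (attained at k = 0)
  C[0][2] = min over k of (A[0][0] + B[0][2] = -2 + 7 = 5, A[0][1] + B[1][2] = 8 + -2 = 6, A[0][2] + B[2][2] = 4 + -2 = 2) = 2 (attained at k = 2)
  C[1][0] = min over k of (A[1][0] + B[0][0] = 1 + -5 = -4, A[1][1] + B[1][0] = -5 + -1 = -6, A[1][2] + B[2][0] = 6 + 8 = 14) = -6 (attained at k = 1)
  C[1][1] = min over k of (A[1][0] + B[0][1] = 1 + 0 = 1, A[1][1] + B[1][1] = -5 + 1 = -4, A[1][2] + B[2][1] = 6 + 3 = 9) = -4 (attained at k = 1)
  C[1][2] = min over k of (A[1][0] + B[0][2] = 1 + 7 = 8, A[1][1] + B[1][2] = -5 + -2 = -7, A[1][2] + B[2][2] = 6 + -2 = 4) = -7 (attained at k = 1)
  C[2][0] = min over k of (A[2][0] + B[0][0] = 6 + -5 = 1, A[2][1] + B[1][0] = 3 + -1 = 2, A[2][2] + B[2][0] = -4 + 8 = 4) = 1 (attained at k = 0)
  C[2][1] = min over k of (A[2][0] + B[0][1] = 6 + 0 = 6, A[2][1] + B[1][1] = 3 + 1 = 4, A[2][2] + B[2][1] = -4 + 3 = -1) = -1 (attained at k = 2)
  C[2][2] = min over k of (A[2][0] + B[0][2] = 6 + 7 = 13, A[2][1] + B[1][2] = 3 + -2 = 1, A[2][2] + B[2][2] = -4 + -2 = -6) = -6 (attained at k = 2)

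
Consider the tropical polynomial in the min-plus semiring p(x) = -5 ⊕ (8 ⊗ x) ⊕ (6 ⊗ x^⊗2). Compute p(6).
p(6) = -5

A tropical monomial a ⊗ x^⊗i evaluates to a + i · x. Evaluating each term at x = 6:
  Term 0 contributes -5 + 0 · 6 = -5
  Term 1 contributes 8 + 1 · 6 = 14
  Term 2 contributes 6 + 2 · 6 = 18
p(6) = ⊕ of these = min[-5, 14, 18] = -5.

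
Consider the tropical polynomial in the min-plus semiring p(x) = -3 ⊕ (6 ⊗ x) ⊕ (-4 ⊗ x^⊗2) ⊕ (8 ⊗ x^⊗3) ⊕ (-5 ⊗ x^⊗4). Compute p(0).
p(0) = -5

A tropical monomial a ⊗ x^⊗i evaluates to a + i · x. Evaluating each term at x = 0:
  Term 0 contributes -3 + 0 · 0 = -3
  Term 1 contributes 6 + 1 · 0 = 6
  Term 2 contributes -4 + 2 · 0 = -4
  Term 3 contributes 8 + 3 · 0 = 8
  Term 4 contributes -5 + 4 · 0 = -5
p(0) = ⊕ of these = min[-3, 6, -4, 8, -5] = -5.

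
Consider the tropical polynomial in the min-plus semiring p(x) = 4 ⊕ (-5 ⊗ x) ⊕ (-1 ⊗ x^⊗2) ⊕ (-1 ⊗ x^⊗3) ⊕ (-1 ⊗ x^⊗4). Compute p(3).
p(3) = -2

A tropical monomial a ⊗ x^⊗i evaluates to a + i · x. Evaluating each term at x = 3:
  Term 0 contributes 4 + 0 · 3 = 4
  Term 1 contributes -5 + 1 · 3 = -2
  Term 2 contributes -1 + 2 · 3 = 5
  Term 3 contributes -1 + 3 · 3 = 8
  Term 4 contributes -1 + 4 · 3 = 11
p(3) = ⊕ of these = min[4, -2, 5, 8, 11] = -2.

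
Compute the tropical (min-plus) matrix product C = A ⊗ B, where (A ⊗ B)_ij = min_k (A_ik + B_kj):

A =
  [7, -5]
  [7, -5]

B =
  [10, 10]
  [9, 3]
A ⊗ B =
  [4, -2]
  [4, -2]

Apply the min-plus product entry-by-entry:
  C[0][0] = min over k of (A[0][0] + B[0][0] = 7 + 10 = 17, A[0][1] + B[1][0] = -5 + 9 = 4) = 4 (attained at k = 1)
  C[0][1] = min over k of (A[0][0] + B[0][1] = 7 + 10 = 17, A[0][1] + B[1][1] = -5 + 3 = -2) = -2 (attained at k = 1)
  C[1][0] = min over k of (A[1][0] + B[0][0] = 7 + 10 = 17, A[1][1] + B[1][0] = -5 + 9 = 4) = 4 (attained at k = 1)
  C[1][1] = min over k of (A[1][0] + B[0][1] = 7 + 10 = 17, A[1][1] + B[1][1] = -5 + 3 = -2) = -2 (attained at k = 1)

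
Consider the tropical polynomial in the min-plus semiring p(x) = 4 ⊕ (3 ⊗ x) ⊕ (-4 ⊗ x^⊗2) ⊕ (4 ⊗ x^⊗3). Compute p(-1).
p(-1) = -6

A tropical monomial a ⊗ x^⊗i evaluates to a + i · x. Evaluating each term at x = -1:
  Term 0 contributes 4 + 0 · -1 = 4
  Term 1 contributes 3 + 1 · -1 = 2
  Term 2 contributes -4 + 2 · -1 = -6
  Term 3 contributes 4 + 3 · -1 = 1
p(-1) = ⊕ of these = min[4, 2, -6, 1] = -6.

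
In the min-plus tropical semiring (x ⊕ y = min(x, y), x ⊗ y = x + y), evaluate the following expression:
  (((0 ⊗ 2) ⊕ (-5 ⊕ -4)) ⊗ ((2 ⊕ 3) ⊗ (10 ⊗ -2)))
(((0 ⊗ 2) ⊕ (-5 ⊕ -4)) ⊗ ((2 ⊕ 3) ⊗ (10 ⊗ -2))) = 5

Expand innermost to outermost. Recall ⊕ takes the minimum of its arguments and ⊗ takes their sum. Working out the expression (((0 ⊗ 2) ⊕ (-5 ⊕ -4)) ⊗ ((2 ⊕ 3) ⊗ (10 ⊗ -2))) gives 5.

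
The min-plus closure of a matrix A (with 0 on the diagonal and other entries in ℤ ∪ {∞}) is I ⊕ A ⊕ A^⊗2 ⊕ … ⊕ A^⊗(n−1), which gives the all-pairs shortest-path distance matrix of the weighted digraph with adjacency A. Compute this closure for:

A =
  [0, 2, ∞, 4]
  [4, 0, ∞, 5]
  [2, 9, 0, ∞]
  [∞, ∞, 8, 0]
Closure =
  [0, 2, 12, 4]
  [4, 0, 13, 5]
  [2, 4, 0, 6]
  [10, 12, 8, 0]

This is the Floyd-Warshall all-pairs shortest-path computation. For each intermediate vertex k = 0, 1, …, 3, update dist[i][j] ← min(dist[i][j], dist[i][k] + dist[k][j]). The final matrix gives, for each (i, j), the minimum total weight of any directed path from i to j (possibly empty when i = j).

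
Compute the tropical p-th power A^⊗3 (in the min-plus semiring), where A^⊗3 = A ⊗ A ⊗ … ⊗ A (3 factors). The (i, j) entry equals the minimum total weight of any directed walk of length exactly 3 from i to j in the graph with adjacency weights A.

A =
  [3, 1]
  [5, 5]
A^⊗3 =
  [9, 7]
  [11, 9]

Each entry (A^⊗3)_ij equals the minimum over all length-3 walks i = v_0 → v_1 → … → v_3 = j of Σ_t A[v_t][v_{t+1}]. For example, for (i, j) = (0, 1) we minimise over 4 possible intermediate vertex sequences; the minimum is 7, attained along the walk 0 → 0 → 0 → 1.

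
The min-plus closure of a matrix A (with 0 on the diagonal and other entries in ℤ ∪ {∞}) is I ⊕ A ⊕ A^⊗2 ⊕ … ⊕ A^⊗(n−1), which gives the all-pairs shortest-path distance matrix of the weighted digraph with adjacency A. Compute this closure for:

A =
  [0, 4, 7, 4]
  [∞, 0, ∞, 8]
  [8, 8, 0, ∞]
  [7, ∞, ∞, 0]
Closure =
  [0, 4, 7, 4]
  [15, 0, 22, 8]
  [8, 8, 0, 12]
  [7, 11, 14, 0]

This is the Floyd-Warshall all-pairs shortest-path computation. For each intermediate vertex k = 0, 1, …, 3, update dist[i][j] ← min(dist[i][j], dist[i][k] + dist[k][j]). The final matrix gives, for each (i, j), the minimum total weight of any directed path from i to j (possibly empty when i = j).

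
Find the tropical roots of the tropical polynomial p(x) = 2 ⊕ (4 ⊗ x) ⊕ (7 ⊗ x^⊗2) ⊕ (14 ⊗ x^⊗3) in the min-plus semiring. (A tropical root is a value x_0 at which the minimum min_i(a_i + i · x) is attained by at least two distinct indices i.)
Roots: {-7, -3, -2}

Each tropical root is a break point of the lower envelope of the lines y = a_i + i · x (there are 4 lines, with slopes 0, 1, ..., 3). Only the lines that attain the minimum somewhere contribute to roots; other lines are dominated. Here the surviving (envelope) indices are i = 3, i = 2, i = 1, i = 0.
Intersections between consecutive envelope lines give the roots: for adjacent envelope indices i < j the intersection is x = (a_i − a_j) / (j − i). Reading off the sorted break points: {-7, -3, -2}.
Verification: at each break x_0, at least two indices attain the minimum of min_i(a_i + i · x_0).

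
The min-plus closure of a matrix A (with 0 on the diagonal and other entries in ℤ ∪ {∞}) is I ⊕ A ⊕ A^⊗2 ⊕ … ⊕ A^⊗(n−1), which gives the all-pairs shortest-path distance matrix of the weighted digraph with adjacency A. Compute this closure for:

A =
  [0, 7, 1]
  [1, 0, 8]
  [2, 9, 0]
Closure =
  [0, 7, 1]
  [1, 0, 2]
  [2, 9, 0]

This is the Floyd-Warshall all-pairs shortest-path computation. For each intermediate vertex k = 0, 1, …, 2, update dist[i][j] ← min(dist[i][j], dist[i][k] + dist[k][j]). The final matrix gives, for each (i, j), the minimum total weight of any directed path from i to j (possibly empty when i = j).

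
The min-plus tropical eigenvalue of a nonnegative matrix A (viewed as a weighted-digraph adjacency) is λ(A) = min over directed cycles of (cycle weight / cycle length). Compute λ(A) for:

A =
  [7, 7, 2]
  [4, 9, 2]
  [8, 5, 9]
λ(A) = 7/2

Enumerate directed cycles and compute their means (weight / length). Sample:
  cycle 0 → 0: weight = 7, length = 1, mean = 7/1 ≈ 7.000
  cycle 1 → 1: weight = 9, length = 1, mean = 9/1 ≈ 9.000
  cycle 2 → 2: weight = 9, length = 1, mean = 9/1 ≈ 9.000
  cycle 0 → 1 → 0: weight = 11, length = 2, mean = 11/2 ≈ 5.500
  cycle 0 → 2 → 0: weight = 10, length = 2, mean = 10/2 ≈ 5.000
  cycle 1 → 0 → 1: weight = 11, length = 2, mean = 11/2 ≈ 5.500
Minimum mean = 3.500, attained e.g. along the cycle 1 → 2 → 1 with weight 7 and length 2. So λ(A) = 7/2 = 7/2.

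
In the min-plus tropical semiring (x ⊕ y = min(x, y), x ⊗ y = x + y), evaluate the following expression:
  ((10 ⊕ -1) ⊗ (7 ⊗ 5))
((10 ⊕ -1) ⊗ (7 ⊗ 5)) = 11

Expand innermost to outermost. Recall ⊕ takes the minimum of its arguments and ⊗ takes their sum. Working out the expression ((10 ⊕ -1) ⊗ (7 ⊗ 5)) gives 11.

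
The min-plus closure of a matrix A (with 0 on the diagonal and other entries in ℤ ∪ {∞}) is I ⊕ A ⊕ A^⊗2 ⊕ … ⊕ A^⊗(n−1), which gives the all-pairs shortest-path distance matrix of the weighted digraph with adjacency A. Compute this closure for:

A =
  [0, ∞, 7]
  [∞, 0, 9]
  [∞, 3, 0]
Closure =
  [0, 10, 7]
  [∞, 0, 9]
  [∞, 3, 0]

This is the Floyd-Warshall all-pairs shortest-path computation. For each intermediate vertex k = 0, 1, …, 2, update dist[i][j] ← min(dist[i][j], dist[i][k] + dist[k][j]). The final matrix gives, for each (i, j), the minimum total weight of any directed path from i to j (possibly empty when i = j).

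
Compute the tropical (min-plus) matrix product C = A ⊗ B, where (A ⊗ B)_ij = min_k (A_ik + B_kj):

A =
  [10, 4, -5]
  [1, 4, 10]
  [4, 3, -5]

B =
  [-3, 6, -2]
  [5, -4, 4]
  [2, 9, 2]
A ⊗ B =
  [-3, 0, -3]
  [-2, 0, -1]
  [-3, -1, -3]

Apply the min-plus product entry-by-entry:
  C[0][0] = min over k of (A[0][0] + B[0][0] = 10 + -3 = 7, A[0][1] + B[1][0] = 4 + 5 = 9, A[0][2] + B[2][0] = -5 + 2 = -3) = -3 (attained at k = 2)
  C[0][1] = min over k of (A[0][0] + B[0][1] = 10 + 6 = 16, A[0][1] + B[1][1] = 4 + -4 = 0, A[0][2] + B[2][1] = -5 + 9 = 4) = 0 (attained at k = 1)
  C[0][2] = min over k of (A[0][0] + B[0][2] = 10 + -2 = 8, A[0][1] + B[1][2] = 4 + 4 = 8, A[0][2] + B[2][2] = -5 + 2 = -3) = -3 (attained at k = 2)
  C[1][0] = min over k of (A[1][0] + B[0][0] = 1 + -3 = -2, A[1][1] + B[1][0] = 4 + 5 = 9, A[1][2] + B[2][0] = 10 + 2 = 12) = -2 (attained at k = 0)
  C[1][1] = min over k of (A[1][0] + B[0][1] = 1 + 6 = 7, A[1][1] + B[1][1] = 4 + -4 = 0, A[1][2] + B[2][1] = 10 + 9 = 19) = 0 (attained at k = 1)
  C[1][2] = min over k of (A[1][0] + B[0][2] = 1 + -2 = -1, A[1][1] + B[1][2] = 4 + 4 = 8, A[1][2] + B[2][2] = 10 + 2 = 12) = -1 (attained at k = 0)
  C[2][0] = min over k of (A[2][0] + B[0][0] = 4 + -3 = 1, A[2][1] + B[1][0] = 3 + 5 = 8, A[2][2] + B[2][0] = -5 + 2 = -3) = -3 (attained at k = 2)
  C[2][1] = min over k of (A[2][0] + B[0][1] = 4 + 6 = 10, A[2][1] + B[1][1] = 3 + -4 = -1, A[2][2] + B[2][1] = -5 + 9 = 4) = -1 (attained at k = 1)
  C[2][2] = min over k of (A[2][0] + B[0][2] = 4 + -2 = 2, A[2][1] + B[1][2] = 3 + 4 = 7, A[2][2] + B[2][2] = -5 + 2 = -3) = -3 (attained at k = 2)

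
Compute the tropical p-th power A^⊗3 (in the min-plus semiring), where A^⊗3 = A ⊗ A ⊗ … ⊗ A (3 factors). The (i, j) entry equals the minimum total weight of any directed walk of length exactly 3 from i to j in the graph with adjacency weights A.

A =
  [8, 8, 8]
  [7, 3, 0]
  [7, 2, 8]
A^⊗3 =
  [15, 10, 10]
  [9, 5, 2]
  [9, 4, 5]

Each entry (A^⊗3)_ij equals the minimum over all length-3 walks i = v_0 → v_1 → … → v_3 = j of Σ_t A[v_t][v_{t+1}]. For example, for (i, j) = (0, 2) we minimise over 9 possible intermediate vertex sequences; the minimum is 10, attained along the walk 0 → 2 → 1 → 2.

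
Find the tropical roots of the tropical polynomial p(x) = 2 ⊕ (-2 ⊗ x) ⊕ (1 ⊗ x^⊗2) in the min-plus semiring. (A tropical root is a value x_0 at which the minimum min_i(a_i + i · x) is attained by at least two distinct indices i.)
Roots: {-3, 4}

Each tropical root is a break point of the lower envelope of the lines y = a_i + i · x (there are 3 lines, with slopes 0, 1, ..., 2). Only the lines that attain the minimum somewhere contribute to roots; other lines are dominated. Here the surviving (envelope) indices are i = 2, i = 1, i = 0.
Intersections between consecutive envelope lines give the roots: for adjacent envelope indices i < j the intersection is x = (a_i − a_j) / (j − i). Reading off the sorted break points: {-3, 4}.
Verification: at each break x_0, at least two indices attain the minimum of min_i(a_i + i · x_0).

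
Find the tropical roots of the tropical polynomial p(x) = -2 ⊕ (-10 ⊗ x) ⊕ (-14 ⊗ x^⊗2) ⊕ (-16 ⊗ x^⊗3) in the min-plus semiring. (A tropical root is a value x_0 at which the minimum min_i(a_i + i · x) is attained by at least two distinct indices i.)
Roots: {2, 4, 8}

Each tropical root is a break point of the lower envelope of the lines y = a_i + i · x (there are 4 lines, with slopes 0, 1, ..., 3). Only the lines that attain the minimum somewhere contribute to roots; other lines are dominated. Here the surviving (envelope) indices are i = 3, i = 2, i = 1, i = 0.
Intersections between consecutive envelope lines give the roots: for adjacent envelope indices i < j the intersection is x = (a_i − a_j) / (j − i). Reading off the sorted break points: {2, 4, 8}.
Verification: at each break x_0, at least two indices attain the minimum of min_i(a_i + i · x_0).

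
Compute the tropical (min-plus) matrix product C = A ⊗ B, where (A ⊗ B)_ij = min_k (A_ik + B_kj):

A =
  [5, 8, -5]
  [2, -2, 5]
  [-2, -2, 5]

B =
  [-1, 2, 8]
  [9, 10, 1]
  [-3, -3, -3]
A ⊗ B =
  [-8, -8, -8]
  [1, 2, -1]
  [-3, 0, -1]

Apply the min-plus product entry-by-entry:
  C[0][0] = min over k of (A[0][0] + B[0][0] = 5 + -1 = 4, A[0][1] + B[1][0] = 8 + 9 = 17, A[0][2] + B[2][0] = -5 + -3 = -8) = -8 (attained at k = 2)
  C[0][1] = min over k of (A[0][0] + B[0][1] = 5 + 2 = 7, A[0][1] + B[1][1] = 8 + 10 = 18, A[0][2] + B[2][1] = -5 + -3 = -8) = -8 (attained at k = 2)
  C[0][2] = min over k of (A[0][0] + B[0][2] = 5 + 8 = 13, A[0][1] + B[1][2] = 8 + 1 = 9, A[0][2] + B[2][2] = -5 + -3 = -8) = -8 (attained at k = 2)
  C[1][0] = min over k of (A[1][0] + B[0][0] = 2 + -1 = 1, A[1][1] + B[1][0] = -2 + 9 = 7, A[1][2] + B[2][0] = 5 + -3 = 2) = 1 (attained at k = 0)
  C[1][1] = min over k of (A[1][0] + B[0][1] = 2 + 2 = 4, A[1][1] + B[1][1] = -2 + 10 = 8, A[1][2] + B[2][1] = 5 + -3 = 2) = 2 (attained at k = 2)
  C[1][2] = min over k of (A[1][0] + B[0][2] = 2 + 8 = 10, A[1][1] + B[1][2] = -2 + 1 = -1, A[1][2] + B[2][2] = 5 + -3 = 2) = -1 (attained at k = 1)
  C[2][0] = min over k of (A[2][0] + B[0][0] = -2 + -1 = -3, A[2][1] + B[1][0] = -2 + 9 = 7, A[2][2] + B[2][0] = 5 + -3 = 2) = -3 (attained at k = 0)
  C[2][1] = min over k of (A[2][0] + B[0][1] = -2 + 2 = 0, A[2][1] + B[1][1] = -2 + 10 = 8, A[2][2] + B[2][1] = 5 + -3 = 2) = 0 (attained at k = 0)
  C[2][2] = min over k of (A[2][0] + B[0][2] = -2 + 8 = 6, A[2][1] + B[1][2] = -2 + 1 = -1, A[2][2] + B[2][2] = 5 + -3 = 2) = -1 (attained at k = 1)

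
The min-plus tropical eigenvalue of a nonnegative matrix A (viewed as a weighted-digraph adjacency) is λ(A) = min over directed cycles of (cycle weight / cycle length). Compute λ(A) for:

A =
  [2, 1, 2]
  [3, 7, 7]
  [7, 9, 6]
λ(A) = 2

Enumerate directed cycles and compute their means (weight / length). Sample:
  cycle 0 → 0: weight = 2, length = 1, mean = 2/1 ≈ 2.000
  cycle 1 → 1: weight = 7, length = 1, mean = 7/1 ≈ 7.000
  cycle 2 → 2: weight = 6, length = 1, mean = 6/1 ≈ 6.000
  cycle 0 → 1 → 0: weight = 4, length = 2, mean = 4/2 ≈ 2.000
  cycle 0 → 2 → 0: weight = 9, length = 2, mean = 9/2 ≈ 4.500
  cycle 1 → 0 → 1: weight = 4, length = 2, mean = 4/2 ≈ 2.000
Minimum mean = 2.000, attained e.g. along the cycle 0 → 0 with weight 2 and length 1. So λ(A) = 2/1 = 2.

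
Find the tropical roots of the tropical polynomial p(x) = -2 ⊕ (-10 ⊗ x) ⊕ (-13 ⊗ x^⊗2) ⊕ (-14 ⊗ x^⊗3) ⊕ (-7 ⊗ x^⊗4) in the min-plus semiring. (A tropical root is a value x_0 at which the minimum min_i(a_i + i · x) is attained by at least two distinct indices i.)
Roots: {-7, 1, 3, 8}

Each tropical root is a break point of the lower envelope of the lines y = a_i + i · x (there are 5 lines, with slopes 0, 1, ..., 4). Only the lines that attain the minimum somewhere contribute to roots; other lines are dominated. Here the surviving (envelope) indices are i = 4, i = 3, i = 2, i = 1, i = 0.
Intersections between consecutive envelope lines give the roots: for adjacent envelope indices i < j the intersection is x = (a_i − a_j) / (j − i). Reading off the sorted break points: {-7, 1, 3, 8}.
Verification: at each break x_0, at least two indices attain the minimum of min_i(a_i + i · x_0).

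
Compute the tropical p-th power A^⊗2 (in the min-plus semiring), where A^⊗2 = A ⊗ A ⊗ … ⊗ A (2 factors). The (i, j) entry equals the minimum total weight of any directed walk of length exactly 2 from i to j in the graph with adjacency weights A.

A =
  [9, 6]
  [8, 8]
A^⊗2 =
  [14, 14]
  [16, 14]

Each entry (A^⊗2)_ij equals the minimum over all length-2 walks i = v_0 → v_1 → … → v_2 = j of Σ_t A[v_t][v_{t+1}]. For example, for (i, j) = (0, 1) we minimise over 2 possible intermediate vertex sequences; the minimum is 14, attained along the walk 0 → 1 → 1.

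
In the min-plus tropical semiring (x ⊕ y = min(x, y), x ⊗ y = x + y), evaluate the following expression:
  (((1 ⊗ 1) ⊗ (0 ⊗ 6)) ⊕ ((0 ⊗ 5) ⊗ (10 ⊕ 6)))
(((1 ⊗ 1) ⊗ (0 ⊗ 6)) ⊕ ((0 ⊗ 5) ⊗ (10 ⊕ 6))) = 8

Expand innermost to outermost. Recall ⊕ takes the minimum of its arguments and ⊗ takes their sum. Working out the expression (((1 ⊗ 1) ⊗ (0 ⊗ 6)) ⊕ ((0 ⊗ 5) ⊗ (10 ⊕ 6))) gives 8.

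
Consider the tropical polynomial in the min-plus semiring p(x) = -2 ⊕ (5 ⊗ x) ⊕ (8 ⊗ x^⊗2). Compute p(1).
p(1) = -2

A tropical monomial a ⊗ x^⊗i evaluates to a + i · x. Evaluating each term at x = 1:
  Term 0 contributes -2 + 0 · 1 = -2
  Term 1 contributes 5 + 1 · 1 = 6
  Term 2 contributes 8 + 2 · 1 = 10
p(1) = ⊕ of these = min[-2, 6, 10] = -2.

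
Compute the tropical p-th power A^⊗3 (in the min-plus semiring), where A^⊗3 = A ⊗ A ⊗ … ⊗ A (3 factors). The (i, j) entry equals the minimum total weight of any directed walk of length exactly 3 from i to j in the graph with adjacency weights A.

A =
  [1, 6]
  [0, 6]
A^⊗3 =
  [3, 8]
  [2, 7]

Each entry (A^⊗3)_ij equals the minimum over all length-3 walks i = v_0 → v_1 → … → v_3 = j of Σ_t A[v_t][v_{t+1}]. For example, for (i, j) = (0, 1) we minimise over 4 possible intermediate vertex sequences; the minimum is 8, attained along the walk 0 → 0 → 0 → 1.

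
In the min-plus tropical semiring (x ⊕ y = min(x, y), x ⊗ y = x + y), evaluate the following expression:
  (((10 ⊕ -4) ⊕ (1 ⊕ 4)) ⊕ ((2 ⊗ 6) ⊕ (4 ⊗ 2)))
(((10 ⊕ -4) ⊕ (1 ⊕ 4)) ⊕ ((2 ⊗ 6) ⊕ (4 ⊗ 2))) = -4

Expand innermost to outermost. Recall ⊕ takes the minimum of its arguments and ⊗ takes their sum. Working out the expression (((10 ⊕ -4) ⊕ (1 ⊕ 4)) ⊕ ((2 ⊗ 6) ⊕ (4 ⊗ 2))) gives -4.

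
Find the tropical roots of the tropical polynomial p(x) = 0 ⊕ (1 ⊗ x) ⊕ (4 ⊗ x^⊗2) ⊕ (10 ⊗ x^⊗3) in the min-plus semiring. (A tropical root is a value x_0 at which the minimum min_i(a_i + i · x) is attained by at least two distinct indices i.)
Roots: {-6, -3, -1}

Each tropical root is a break point of the lower envelope of the lines y = a_i + i · x (there are 4 lines, with slopes 0, 1, ..., 3). Only the lines that attain the minimum somewhere contribute to roots; other lines are dominated. Here the surviving (envelope) indices are i = 3, i = 2, i = 1, i = 0.
Intersections between consecutive envelope lines give the roots: for adjacent envelope indices i < j the intersection is x = (a_i − a_j) / (j − i). Reading off the sorted break points: {-6, -3, -1}.
Verification: at each break x_0, at least two indices attain the minimum of min_i(a_i + i · x_0).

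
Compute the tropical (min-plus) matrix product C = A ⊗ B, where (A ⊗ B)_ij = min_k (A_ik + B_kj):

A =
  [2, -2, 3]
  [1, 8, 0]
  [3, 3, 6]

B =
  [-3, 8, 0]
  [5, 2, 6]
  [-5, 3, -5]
A ⊗ B =
  [-2, 0, -2]
  [-5, 3, -5]
  [0, 5, 1]

Apply the min-plus product entry-by-entry:
  C[0][0] = min over k of (A[0][0] + B[0][0] = 2 + -3 = -1, A[0][1] + B[1][0] = -2 + 5 = 3, A[0][2] + B[2][0] = 3 + -5 = -2) = -2 (attained at k = 2)
  C[0][1] = min over k of (A[0][0] + B[0][1] = 2 + 8 = 10, A[0][1] + B[1][1] = -2 + 2 = 0, A[0][2] + B[2][1] = 3 + 3 = 6) = 0 (attained at k = 1)
  C[0][2] = min over k of (A[0][0] + B[0][2] = 2 + 0 = 2, A[0][1] + B[1][2] = -2 + 6 = 4, A[0][2] + B[2][2] = 3 + -5 = -2) = -2 (attained at k = 2)
  C[1][0] = min over k of (A[1][0] + B[0][0] = 1 + -3 = -2, A[1][1] + B[1][0] = 8 + 5 = 13, A[1][2] + B[2][0] = 0 + -5 = -5) = -5 (attained at k = 2)
  C[1][1] = min over k of (A[1][0] + B[0][1] = 1 + 8 = 9, A[1][1] + B[1][1] = 8 + 2 = 10, A[1][2] + B[2][1] = 0 + 3 = 3) = 3 (attained at k = 2)
  C[1][2] = min over k of (A[1][0] + B[0][2] = 1 + 0 = 1, A[1][1] + B[1][2] = 8 + 6 = 14, A[1][2] + B[2][2] = 0 + -5 = -5) = -5 (attained at k = 2)
  C[2][0] = min over k of (A[2][0] + B[0][0] = 3 + -3 = 0, A[2][1] + B[1][0] = 3 + 5 = 8, A[2][2] + B[2][0] = 6 + -5 = 1) = 0 (attained at k = 0)
  C[2][1] = min over k of (A[2][0] + B[0][1] = 3 + 8 = 11, A[2][1] + B[1][1] = 3 + 2 = 5, A[2][2] + B[2][1] = 6 + 3 = 9) = 5 (attained at k = 1)
  C[2][2] = min over k of (A[2][0] + B[0][2] = 3 + 0 = 3, A[2][1] + B[1][2] = 3 + 6 = 9, A[2][2] + B[2][2] = 6 + -5 = 1) = 1 (attained at k = 2)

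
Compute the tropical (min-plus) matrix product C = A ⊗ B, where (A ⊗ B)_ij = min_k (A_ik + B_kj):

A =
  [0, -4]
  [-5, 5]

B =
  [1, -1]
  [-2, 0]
A ⊗ B =
  [-6, -4]
  [-4, -6]

Apply the min-plus product entry-by-entry:
  C[0][0] = min over k of (A[0][0] + B[0][0] = 0 + 1 = 1, A[0][1] + B[1][0] = -4 + -2 = -6) = -6 (attained at k = 1)
  C[0][1] = min over k of (A[0][0] + B[0][1] = 0 + -1 = -1, A[0][1] + B[1][1] = -4 + 0 = -4) = -4 (attained at k = 1)
  C[1][0] = min over k of (A[1][0] + B[0][0] = -5 + 1 = -4, A[1][1] + B[1][0] = 5 + -2 = 3) = -4 (attained at k = 0)
  C[1][1] = min over k of (A[1][0] + B[0][1] = -5 + -1 = -6, A[1][1] + B[1][1] = 5 + 0 = 5) = -6 (attained at k = 0)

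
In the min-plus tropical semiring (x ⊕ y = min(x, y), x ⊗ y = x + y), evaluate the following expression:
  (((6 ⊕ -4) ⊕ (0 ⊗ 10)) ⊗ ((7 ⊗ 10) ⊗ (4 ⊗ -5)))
(((6 ⊕ -4) ⊕ (0 ⊗ 10)) ⊗ ((7 ⊗ 10) ⊗ (4 ⊗ -5))) = 12

Expand innermost to outermost. Recall ⊕ takes the minimum of its arguments and ⊗ takes their sum. Working out the expression (((6 ⊕ -4) ⊕ (0 ⊗ 10)) ⊗ ((7 ⊗ 10) ⊗ (4 ⊗ -5))) gives 12.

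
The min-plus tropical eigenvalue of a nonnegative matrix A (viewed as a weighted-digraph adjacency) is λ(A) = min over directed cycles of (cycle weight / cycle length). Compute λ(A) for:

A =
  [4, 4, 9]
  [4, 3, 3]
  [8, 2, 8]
λ(A) = 5/2

Enumerate directed cycles and compute their means (weight / length). Sample:
  cycle 0 → 0: weight = 4, length = 1, mean = 4/1 ≈ 4.000
  cycle 1 → 1: weight = 3, length = 1, mean = 3/1 ≈ 3.000
  cycle 2 → 2: weight = 8, length = 1, mean = 8/1 ≈ 8.000
  cycle 0 → 1 → 0: weight = 8, length = 2, mean = 8/2 ≈ 4.000
  cycle 0 → 2 → 0: weight = 17, length = 2, mean = 17/2 ≈ 8.500
  cycle 1 → 0 → 1: weight = 8, length = 2, mean = 8/2 ≈ 4.000
Minimum mean = 2.500, attained e.g. along the cycle 1 → 2 → 1 with weight 5 and length 2. So λ(A) = 5/2 = 5/2.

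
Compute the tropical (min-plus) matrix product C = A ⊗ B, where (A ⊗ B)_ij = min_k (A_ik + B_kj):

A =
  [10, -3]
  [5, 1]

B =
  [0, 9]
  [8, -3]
A ⊗ B =
  [5, -6]
  [5, -2]

Apply the min-plus product entry-by-entry:
  C[0][0] = min over k of (A[0][0] + B[0][0] = 10 + 0 = 10, A[0][1] + B[1][0] = -3 + 8 = 5) = 5 (attained at k = 1)
  C[0][1] = min over k of (A[0][0] + B[0][1] = 10 + 9 = 19, A[0][1] + B[1][1] = -3 + -3 = -6) = -6 (attained at k = 1)
  C[1][0] = min over k of (A[1][0] + B[0][0] = 5 + 0 = 5, A[1][1] + B[1][0] = 1 + 8 = 9) = 5 (attained at k = 0)
  C[1][1] = min over k of (A[1][0] + B[0][1] = 5 + 9 = 14, A[1][1] + B[1][1] = 1 + -3 = -2) = -2 (attained at k = 1)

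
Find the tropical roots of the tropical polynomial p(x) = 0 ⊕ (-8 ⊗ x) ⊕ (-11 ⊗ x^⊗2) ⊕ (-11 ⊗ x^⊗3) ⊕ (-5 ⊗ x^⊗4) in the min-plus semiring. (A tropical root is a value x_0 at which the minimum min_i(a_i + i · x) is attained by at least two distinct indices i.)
Roots: {-6, 0, 3, 8}

Each tropical root is a break point of the lower envelope of the lines y = a_i + i · x (there are 5 lines, with slopes 0, 1, ..., 4). Only the lines that attain the minimum somewhere contribute to roots; other lines are dominated. Here the surviving (envelope) indices are i = 4, i = 3, i = 2, i = 1, i = 0.
Intersections between consecutive envelope lines give the roots: for adjacent envelope indices i < j the intersection is x = (a_i − a_j) / (j − i). Reading off the sorted break points: {-6, 0, 3, 8}.
Verification: at each break x_0, at least two indices attain the minimum of min_i(a_i + i · x_0).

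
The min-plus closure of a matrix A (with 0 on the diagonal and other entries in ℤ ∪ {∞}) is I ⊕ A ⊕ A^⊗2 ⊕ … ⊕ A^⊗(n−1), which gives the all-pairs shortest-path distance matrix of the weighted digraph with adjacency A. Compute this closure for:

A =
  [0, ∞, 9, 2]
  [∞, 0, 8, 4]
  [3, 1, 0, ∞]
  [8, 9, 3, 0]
Closure =
  [0, 6, 5, 2]
  [10, 0, 7, 4]
  [3, 1, 0, 5]
  [6, 4, 3, 0]

This is the Floyd-Warshall all-pairs shortest-path computation. For each intermediate vertex k = 0, 1, …, 3, update dist[i][j] ← min(dist[i][j], dist[i][k] + dist[k][j]). The final matrix gives, for each (i, j), the minimum total weight of any directed path from i to j (possibly empty when i = j).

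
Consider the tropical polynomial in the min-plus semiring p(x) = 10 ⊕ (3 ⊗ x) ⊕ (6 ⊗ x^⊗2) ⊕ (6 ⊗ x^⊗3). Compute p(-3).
p(-3) = -3

A tropical monomial a ⊗ x^⊗i evaluates to a + i · x. Evaluating each term at x = -3:
  Term 0 contributes 10 + 0 · -3 = 10
  Term 1 contributes 3 + 1 · -3 = 0
  Term 2 contributes 6 + 2 · -3 = 0
  Term 3 contributes 6 + 3 · -3 = -3
p(-3) = ⊕ of these = min[10, 0, 0, -3] = -3.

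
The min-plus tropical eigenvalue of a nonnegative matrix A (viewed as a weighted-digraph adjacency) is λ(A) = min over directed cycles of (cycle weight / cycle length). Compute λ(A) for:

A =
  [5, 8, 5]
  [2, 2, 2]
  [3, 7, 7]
λ(A) = 2

Enumerate directed cycles and compute their means (weight / length). Sample:
  cycle 0 → 0: weight = 5, length = 1, mean = 5/1 ≈ 5.000
  cycle 1 → 1: weight = 2, length = 1, mean = 2/1 ≈ 2.000
  cycle 2 → 2: weight = 7, length = 1, mean = 7/1 ≈ 7.000
  cycle 0 → 1 → 0: weight = 10, length = 2, mean = 10/2 ≈ 5.000
  cycle 0 → 2 → 0: weight = 8, length = 2, mean = 8/2 ≈ 4.000
  cycle 1 → 0 → 1: weight = 10, length = 2, mean = 10/2 ≈ 5.000
Minimum mean = 2.000, attained e.g. along the cycle 1 → 1 with weight 2 and length 1. So λ(A) = 2/1 = 2.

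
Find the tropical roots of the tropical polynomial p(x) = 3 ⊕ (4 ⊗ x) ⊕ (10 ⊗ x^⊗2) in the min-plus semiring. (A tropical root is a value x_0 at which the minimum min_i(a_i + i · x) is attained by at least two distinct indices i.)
Roots: {-6, -1}

Each tropical root is a break point of the lower envelope of the lines y = a_i + i · x (there are 3 lines, with slopes 0, 1, ..., 2). Only the lines that attain the minimum somewhere contribute to roots; other lines are dominated. Here the surviving (envelope) indices are i = 2, i = 1, i = 0.
Intersections between consecutive envelope lines give the roots: for adjacent envelope indices i < j the intersection is x = (a_i − a_j) / (j − i). Reading off the sorted break points: {-6, -1}.
Verification: at each break x_0, at least two indices attain the minimum of min_i(a_i + i · x_0).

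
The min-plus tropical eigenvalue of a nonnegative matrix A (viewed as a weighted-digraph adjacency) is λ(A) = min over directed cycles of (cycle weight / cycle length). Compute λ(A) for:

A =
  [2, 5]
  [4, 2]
λ(A) = 2

Enumerate directed cycles and compute their means (weight / length). Sample:
  cycle 0 → 0: weight = 2, length = 1, mean = 2/1 ≈ 2.000
  cycle 1 → 1: weight = 2, length = 1, mean = 2/1 ≈ 2.000
  cycle 0 → 1 → 0: weight = 9, length = 2, mean = 9/2 ≈ 4.500
  cycle 1 → 0 → 1: weight = 9, length = 2, mean = 9/2 ≈ 4.500
Minimum mean = 2.000, attained e.g. along the cycle 0 → 0 with weight 2 and length 1. So λ(A) = 2/1 = 2.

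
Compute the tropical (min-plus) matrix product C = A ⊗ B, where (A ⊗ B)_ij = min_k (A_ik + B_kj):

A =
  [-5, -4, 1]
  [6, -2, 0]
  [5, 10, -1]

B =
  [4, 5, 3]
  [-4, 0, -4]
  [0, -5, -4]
A ⊗ B =
  [-8, -4, -8]
  [-6, -5, -6]
  [-1, -6, -5]

Apply the min-plus product entry-by-entry:
  C[0][0] = min over k of (A[0][0] + B[0][0] = -5 + 4 = -1, A[0][1] + B[1][0] = -4 + -4 = -8, A[0][2] + B[2][0] = 1 + 0 = 1) = -8 (attained at k = 1)
  C[0][1] = min over k of (A[0][0] + B[0][1] = -5 + 5 = 0, A[0][1] + B[1][1] = -4 + 0 = -4, A[0][2] + B[2][1] = 1 + -5 = -4) = -4 (attained at k = 1)
  C[0][2] = min over k of (A[0][0] + B[0][2] = -5 + 3 = -2, A[0][1] + B[1][2] = -4 + -4 = -8, A[0][2] + B[2][2] = 1 + -4 = -3) = -8 (attained at k = 1)
  C[1][0] = min over k of (A[1][0] + B[0][0] = 6 + 4 = 10, A[1][1] + B[1][0] = -2 + -4 = -6, A[1][2] + B[2][0] = 0 + 0 = 0) = -6 (attained at k = 1)
  C[1][1] = min over k of (A[1][0] + B[0][1] = 6 + 5 = 11, A[1][1] + B[1][1] = -2 + 0 = -2, A[1][2] + B[2][1] = 0 + -5 = -5) = -5 (attained at k = 2)
  C[1][2] = min over k of (A[1][0] + B[0][2] = 6 + 3 = 9, A[1][1] + B[1][2] = -2 + -4 = -6, A[1][2] + B[2][2] = 0 + -4 = -4) = -6 (attained at k = 1)
  C[2][0] = min over k of (A[2][0] + B[0][0] = 5 + 4 = 9, A[2][1] + B[1][0] = 10 + -4 = 6, A[2][2] + B[2][0] = -1 + 0 = -1) = -1 (attained at k = 2)
  C[2][1] = min over k of (A[2][0] + B[0][1] = 5 + 5 = 10, A[2][1] + B[1][1] = 10 + 0 = 10, A[2][2] + B[2][1] = -1 + -5 = -6) = -6 (attained at k = 2)
  C[2][2] = min over k of (A[2][0] + B[0][2] = 5 + 3 = 8, A[2][1] + B[1][2] = 10 + -4 = 6, A[2][2] + B[2][2] = -1 + -4 = -5) = -5 (attained at k = 2)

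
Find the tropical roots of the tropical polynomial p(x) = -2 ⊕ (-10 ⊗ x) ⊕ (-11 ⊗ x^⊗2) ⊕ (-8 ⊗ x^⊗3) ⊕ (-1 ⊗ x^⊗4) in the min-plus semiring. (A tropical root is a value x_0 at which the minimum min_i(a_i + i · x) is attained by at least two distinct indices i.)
Roots: {-7, -3, 1, 8}

Each tropical root is a break point of the lower envelope of the lines y = a_i + i · x (there are 5 lines, with slopes 0, 1, ..., 4). Only the lines that attain the minimum somewhere contribute to roots; other lines are dominated. Here the surviving (envelope) indices are i = 4, i = 3, i = 2, i = 1, i = 0.
Intersections between consecutive envelope lines give the roots: for adjacent envelope indices i < j the intersection is x = (a_i − a_j) / (j − i). Reading off the sorted break points: {-7, -3, 1, 8}.
Verification: at each break x_0, at least two indices attain the minimum of min_i(a_i + i · x_0).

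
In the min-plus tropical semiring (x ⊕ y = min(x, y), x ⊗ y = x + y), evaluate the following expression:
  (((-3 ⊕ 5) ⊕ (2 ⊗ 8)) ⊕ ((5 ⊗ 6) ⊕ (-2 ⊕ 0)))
(((-3 ⊕ 5) ⊕ (2 ⊗ 8)) ⊕ ((5 ⊗ 6) ⊕ (-2 ⊕ 0))) = -3

Expand innermost to outermost. Recall ⊕ takes the minimum of its arguments and ⊗ takes their sum. Working out the expression (((-3 ⊕ 5) ⊕ (2 ⊗ 8)) ⊕ ((5 ⊗ 6) ⊕ (-2 ⊕ 0))) gives -3.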